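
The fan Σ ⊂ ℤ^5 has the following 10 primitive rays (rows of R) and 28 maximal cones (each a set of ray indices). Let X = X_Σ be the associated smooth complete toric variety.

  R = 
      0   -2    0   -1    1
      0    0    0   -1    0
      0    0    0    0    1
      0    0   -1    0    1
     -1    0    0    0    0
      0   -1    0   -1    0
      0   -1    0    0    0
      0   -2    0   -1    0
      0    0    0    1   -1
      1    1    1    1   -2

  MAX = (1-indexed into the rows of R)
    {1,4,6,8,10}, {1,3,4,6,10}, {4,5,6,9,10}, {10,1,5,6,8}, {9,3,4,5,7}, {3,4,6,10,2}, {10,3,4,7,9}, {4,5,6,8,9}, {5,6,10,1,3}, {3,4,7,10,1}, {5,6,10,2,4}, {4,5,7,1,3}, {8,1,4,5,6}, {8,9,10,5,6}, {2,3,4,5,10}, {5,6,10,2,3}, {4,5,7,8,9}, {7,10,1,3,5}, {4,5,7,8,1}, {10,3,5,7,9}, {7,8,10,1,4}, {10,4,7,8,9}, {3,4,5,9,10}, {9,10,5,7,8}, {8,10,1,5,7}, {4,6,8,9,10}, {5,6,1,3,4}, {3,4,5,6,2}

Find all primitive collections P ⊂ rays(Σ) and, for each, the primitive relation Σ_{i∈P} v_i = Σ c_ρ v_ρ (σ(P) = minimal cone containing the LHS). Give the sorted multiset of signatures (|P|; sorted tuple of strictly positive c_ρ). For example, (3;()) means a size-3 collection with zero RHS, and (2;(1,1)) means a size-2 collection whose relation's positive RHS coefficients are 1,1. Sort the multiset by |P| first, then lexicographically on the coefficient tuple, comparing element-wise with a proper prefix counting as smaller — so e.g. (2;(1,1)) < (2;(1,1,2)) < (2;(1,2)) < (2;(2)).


Primitive collections (12):

  {2,7}:  v_{2} + v_{7} = v_{6}  →  sig = (2;(1))
  {3,8}:  v_{3} + v_{8} = v_{1}  →  sig = (2;(1))
  {6,7}:  v_{6} + v_{7} = v_{8}  →  sig = (2;(1))
  {2,9}:  v_{2} + v_{9} = v_{4} + v_{5} + v_{6} + v_{10}  →  sig = (2;(1,1,1,1))
  {1,2}:  v_{1} + v_{2} = v_{3} + 2·v_{6}  →  sig = (2;(1,2))
  {1,9}:  v_{1} + v_{9} = 2·v_{7}  →  sig = (2;(2))
  {2,8}:  v_{2} + v_{8} = 2·v_{6}  →  sig = (2;(2))
  {3,6,9}:  v_{3} + v_{6} + v_{9} = v_{7}  →  sig = (3;(1))
  {1,4,5,10}:  v_{1} + v_{4} + v_{5} + v_{10} = v_{7}  →  sig = (4;(1))
  {4,5,7,10}:  v_{4} + v_{5} + v_{7} + v_{10} = v_{9}  →  sig = (4;(1))
  {4,5,8,10}:  v_{4} + v_{5} + v_{8} + v_{10} = v_{6} + v_{9}  →  sig = (4;(1,1))
  {3,4,5,6,10}:  v_{3} + v_{4} + v_{5} + v_{6} + v_{10} = 0  →  sig = (5;())

Signatures (|P|; sorted positive RHS coefficients), sorted:
{ (2;(1)) ×3,  (2;(1,1,1,1)),  (2;(1,2)),  (2;(2)) ×2,  (3;(1)),  (4;(1)) ×2,  (4;(1,1)),  (5;()) }


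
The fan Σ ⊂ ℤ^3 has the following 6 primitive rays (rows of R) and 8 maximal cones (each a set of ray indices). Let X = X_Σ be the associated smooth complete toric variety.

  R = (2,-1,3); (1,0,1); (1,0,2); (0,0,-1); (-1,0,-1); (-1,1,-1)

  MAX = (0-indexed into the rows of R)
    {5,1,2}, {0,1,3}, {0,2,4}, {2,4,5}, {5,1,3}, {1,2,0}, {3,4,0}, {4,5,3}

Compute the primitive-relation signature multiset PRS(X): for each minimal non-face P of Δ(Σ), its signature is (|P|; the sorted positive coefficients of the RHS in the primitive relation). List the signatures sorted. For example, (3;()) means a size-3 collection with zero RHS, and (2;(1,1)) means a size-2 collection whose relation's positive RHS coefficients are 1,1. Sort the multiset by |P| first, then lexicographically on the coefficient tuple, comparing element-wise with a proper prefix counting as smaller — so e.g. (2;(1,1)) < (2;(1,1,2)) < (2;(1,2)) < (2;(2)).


Δ(Σ) — 6 vertices, 3 min non-faces:

  P={1,4}:  v_{1} + v_{4} = 0  ⇒ sig = (2;())
  P={0,5}:  v_{0} + v_{5} = v_{2}  ⇒ sig = (2;(1))
  P={2,3}:  v_{2} + v_{3} = v_{1}  ⇒ sig = (2;(1))

Hence PRS(X_Σ) =
[(2;()), (2;(1)), (2;(1))]


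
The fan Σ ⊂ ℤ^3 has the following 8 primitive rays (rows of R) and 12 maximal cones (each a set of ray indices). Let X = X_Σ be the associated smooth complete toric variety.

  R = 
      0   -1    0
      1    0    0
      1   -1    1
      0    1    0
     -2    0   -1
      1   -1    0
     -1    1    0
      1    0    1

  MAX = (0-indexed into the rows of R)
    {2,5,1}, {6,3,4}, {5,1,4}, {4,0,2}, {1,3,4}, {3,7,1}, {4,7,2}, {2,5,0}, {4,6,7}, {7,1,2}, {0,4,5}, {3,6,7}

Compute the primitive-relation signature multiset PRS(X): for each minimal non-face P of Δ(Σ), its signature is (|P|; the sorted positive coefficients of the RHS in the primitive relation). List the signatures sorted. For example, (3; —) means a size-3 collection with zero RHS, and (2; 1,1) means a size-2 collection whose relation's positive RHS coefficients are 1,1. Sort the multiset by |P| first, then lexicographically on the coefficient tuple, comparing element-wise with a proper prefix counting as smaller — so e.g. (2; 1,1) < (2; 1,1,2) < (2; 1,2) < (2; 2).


The 14 primitive collections of Σ (r=8, n=3):

  P={0,3}:  v_{0} + v_{3} = 0  so sig = (2; —)
  P={5,6}:  v_{5} + v_{6} = 0  so sig = (2; —)
  P={0,1}:  v_{0} + v_{1} = v_{5}  so sig = (2; 1)
  P={0,7}:  v_{0} + v_{7} = v_{2}  so sig = (2; 1)
  P={1,6}:  v_{1} + v_{6} = v_{3}  so sig = (2; 1)
  P={2,3}:  v_{2} + v_{3} = v_{7}  so sig = (2; 1)
  P={3,5}:  v_{3} + v_{5} = v_{1}  so sig = (2; 1)
  P={0,6}:  v_{0} + v_{6} = v_{4} + v_{7}  so sig = (2; 1,1)
  P={5,7}:  v_{5} + v_{7} = v_{1} + v_{2}  so sig = (2; 1,1)
  P={2,6}:  v_{2} + v_{6} = v_{4} + 2·v_{7}  so sig = (2; 1,2)
  P={1,4,7}:  v_{1} + v_{4} + v_{7} = 0  so sig = (3; —)
  P={1,2,4}:  v_{1} + v_{2} + v_{4} = v_{0}  so sig = (3; 1)
  P={3,4,7}:  v_{3} + v_{4} + v_{7} = v_{6}  so sig = (3; 1)
  P={2,4,5}:  v_{2} + v_{4} + v_{5} = 2·v_{0}  so sig = (3; 2)

Signatures (|P|; sorted positive RHS coefficients), sorted:
{ (2; —) ×2,  (2; 1) ×5,  (2; 1,1) ×2,  (2; 1,2),  (3; —),  (3; 1) ×2,  (3; 2) }


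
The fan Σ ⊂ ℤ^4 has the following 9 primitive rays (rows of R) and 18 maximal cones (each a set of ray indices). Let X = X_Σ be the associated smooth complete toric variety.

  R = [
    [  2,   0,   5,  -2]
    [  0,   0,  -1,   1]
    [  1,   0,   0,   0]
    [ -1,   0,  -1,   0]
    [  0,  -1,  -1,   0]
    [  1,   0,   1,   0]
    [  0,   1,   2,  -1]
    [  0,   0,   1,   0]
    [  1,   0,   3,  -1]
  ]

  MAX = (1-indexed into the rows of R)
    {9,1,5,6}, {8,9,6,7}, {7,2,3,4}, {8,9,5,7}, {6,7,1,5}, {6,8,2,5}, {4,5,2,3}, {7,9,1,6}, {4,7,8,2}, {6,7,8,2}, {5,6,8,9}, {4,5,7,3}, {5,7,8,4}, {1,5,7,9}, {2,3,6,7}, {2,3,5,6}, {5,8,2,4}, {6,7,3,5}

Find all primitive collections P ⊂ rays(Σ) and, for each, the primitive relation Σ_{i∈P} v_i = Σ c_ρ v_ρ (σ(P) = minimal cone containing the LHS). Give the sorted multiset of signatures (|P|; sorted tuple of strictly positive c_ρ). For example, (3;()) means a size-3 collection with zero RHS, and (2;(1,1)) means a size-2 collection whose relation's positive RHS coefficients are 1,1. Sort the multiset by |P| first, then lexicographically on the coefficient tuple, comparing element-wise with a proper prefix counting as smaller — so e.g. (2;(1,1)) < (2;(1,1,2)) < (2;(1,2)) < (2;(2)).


Minimal non-faces — 12 found among 9 rays, 18 max cones:

  P = {4,6}:  v_{4} + v_{6} = 0  →  sig = (2;())
  P = {3,8}:  v_{3} + v_{8} = v_{6}  →  sig = (2;(1))
  P = {1,2}:  v_{1} + v_{2} = v_{6} + v_{9}  →  sig = (2;(1,1))
  P = {2,9}:  v_{2} + v_{9} = v_{6} + v_{8}  →  sig = (2;(1,1))
  P = {1,4}:  v_{1} + v_{4} = v_{5} + v_{7} + v_{9}  →  sig = (2;(1,1,1))
  P = {4,9}:  v_{4} + v_{9} = v_{5} + v_{7} + v_{8}  →  sig = (2;(1,1,1))
  P = {3,9}:  v_{3} + v_{9} = v_{5} + 2·v_{6} + v_{7}  →  sig = (2;(1,1,2))
  P = {1,8}:  v_{1} + v_{8} = 2·v_{9}  →  sig = (2;(2))
  P = {1,3}:  v_{1} + v_{3} = 2·v_{5} + 3·v_{6} + 2·v_{7}  →  sig = (2;(2,2,3))
  P = {2,5,7}:  v_{2} + v_{5} + v_{7} = 0  →  sig = (3;())
  P = {5,6,7,8}:  v_{5} + v_{6} + v_{7} + v_{8} = v_{9}  →  sig = (4;(1))
  P = {5,6,7,9}:  v_{5} + v_{6} + v_{7} + v_{9} = v_{1}  →  sig = (4;(1))

so the primitive-relation signature multiset is
    |P|=2: 9 collections, coeffs (), (1), (1,1), (1,1), (1,1,1), (1,1,1), (1,1,2), (2), (2,2,3)
    |P|=3: 1 collection, coeffs ()
    |P|=4: 2 collections, coeffs (1), (1)


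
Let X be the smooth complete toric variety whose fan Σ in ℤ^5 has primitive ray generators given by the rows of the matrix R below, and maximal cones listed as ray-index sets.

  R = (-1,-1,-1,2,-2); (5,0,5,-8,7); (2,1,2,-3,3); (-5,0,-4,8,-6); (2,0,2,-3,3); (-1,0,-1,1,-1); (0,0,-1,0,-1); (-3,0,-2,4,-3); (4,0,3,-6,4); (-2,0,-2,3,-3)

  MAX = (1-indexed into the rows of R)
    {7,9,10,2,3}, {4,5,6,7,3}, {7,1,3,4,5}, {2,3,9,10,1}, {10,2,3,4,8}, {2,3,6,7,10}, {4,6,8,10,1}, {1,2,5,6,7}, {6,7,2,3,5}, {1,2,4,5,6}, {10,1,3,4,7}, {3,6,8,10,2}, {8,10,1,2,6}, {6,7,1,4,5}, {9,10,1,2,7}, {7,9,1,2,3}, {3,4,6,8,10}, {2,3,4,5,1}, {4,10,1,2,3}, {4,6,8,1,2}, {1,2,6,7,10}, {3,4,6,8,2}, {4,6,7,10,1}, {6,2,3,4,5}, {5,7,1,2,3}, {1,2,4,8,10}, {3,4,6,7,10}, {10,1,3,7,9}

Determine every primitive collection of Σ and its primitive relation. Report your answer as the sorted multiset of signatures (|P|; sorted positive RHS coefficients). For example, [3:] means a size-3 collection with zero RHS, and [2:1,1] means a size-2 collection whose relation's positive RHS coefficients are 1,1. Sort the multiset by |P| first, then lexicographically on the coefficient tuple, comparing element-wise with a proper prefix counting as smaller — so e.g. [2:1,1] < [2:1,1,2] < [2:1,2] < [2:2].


|primitive collections| = 12. Relations:

  P = {5,10}:  v_{5} + v_{10} = 0  →  sig = [2:]
  P = {7,8}:  v_{7} + v_{8} = v_{6} + v_{10}  →  sig = [2:1,1]
  P = {4,9}:  v_{4} + v_{9} = v_{1} + v_{3} + v_{10}  →  sig = [2:1,1,1]
  P = {5,8}:  v_{5} + v_{8} = v_{2} + v_{4} + v_{6}  →  sig = [2:1,1,1]
  P = {6,9}:  v_{6} + v_{9} = v_{2} + v_{7} + v_{10}  →  sig = [2:1,1,1]
  P = {5,9}:  v_{5} + v_{9} = v_{1} + v_{2} + v_{3} + v_{7}  →  sig = [2:1,1,1,1]
  P = {8,9}:  v_{8} + v_{9} = v_{2} + 2·v_{10}  →  sig = [2:1,2]
  P = {1,3,6}:  v_{1} + v_{3} + v_{6} = 0  →  sig = [3:]
  P = {2,4,7}:  v_{2} + v_{4} + v_{7} = 0  →  sig = [3:]
  P = {1,3,8}:  v_{1} + v_{3} + v_{8} = v_{2} + v_{4} + v_{10}  →  sig = [3:1,1,1]
  P = {2,4,6,10}:  v_{2} + v_{4} + v_{6} + v_{10} = v_{8}  →  sig = [4:1]
  P = {1,2,3,7,10}:  v_{1} + v_{2} + v_{3} + v_{7} + v_{10} = v_{9}  →  sig = [5:1]

Signatures (|P|; sorted positive RHS coefficients), sorted:
{ [2:],  [2:1,1],  [2:1,1,1] ×3,  [2:1,1,1,1],  [2:1,2],  [3:] ×2,  [3:1,1,1],  [4:1],  [5:1] }


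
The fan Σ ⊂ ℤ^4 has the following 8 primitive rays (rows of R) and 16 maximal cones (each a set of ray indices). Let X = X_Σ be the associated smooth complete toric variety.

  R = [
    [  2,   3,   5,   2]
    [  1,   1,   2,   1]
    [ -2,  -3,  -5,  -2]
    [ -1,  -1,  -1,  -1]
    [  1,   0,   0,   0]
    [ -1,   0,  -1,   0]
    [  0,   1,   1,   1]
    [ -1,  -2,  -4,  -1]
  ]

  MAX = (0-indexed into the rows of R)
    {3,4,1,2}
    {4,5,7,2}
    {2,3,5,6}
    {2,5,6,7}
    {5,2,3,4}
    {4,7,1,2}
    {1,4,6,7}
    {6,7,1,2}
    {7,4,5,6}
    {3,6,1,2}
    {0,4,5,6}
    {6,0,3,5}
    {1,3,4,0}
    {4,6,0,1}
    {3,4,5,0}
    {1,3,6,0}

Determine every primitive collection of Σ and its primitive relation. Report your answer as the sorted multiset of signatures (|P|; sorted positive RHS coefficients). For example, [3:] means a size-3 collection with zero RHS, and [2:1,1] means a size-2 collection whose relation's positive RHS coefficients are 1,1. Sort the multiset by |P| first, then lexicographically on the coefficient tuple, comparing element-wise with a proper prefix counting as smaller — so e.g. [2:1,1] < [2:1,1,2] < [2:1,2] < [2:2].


Minimal non-faces — 6 found among 8 rays, 16 max cones:

  P = {0,2}:  v_{0} + v_{2} = 0  →  sig = [2:]
  P = {1,5}:  v_{1} + v_{5} = v_{6}  →  sig = [2:1]
  P = {3,7}:  v_{3} + v_{7} = v_{2}  →  sig = [2:1]
  P = {0,7}:  v_{0} + v_{7} = v_{4} + v_{6}  →  sig = [2:1,1]
  P = {3,4,6}:  v_{3} + v_{4} + v_{6} = 0  →  sig = [3:]
  P = {2,4,6}:  v_{2} + v_{4} + v_{6} = v_{7}  →  sig = [3:1]

Hence PRS(X_Σ) =
{ [2:],  [2:1] ×2,  [2:1,1],  [3:],  [3:1] }


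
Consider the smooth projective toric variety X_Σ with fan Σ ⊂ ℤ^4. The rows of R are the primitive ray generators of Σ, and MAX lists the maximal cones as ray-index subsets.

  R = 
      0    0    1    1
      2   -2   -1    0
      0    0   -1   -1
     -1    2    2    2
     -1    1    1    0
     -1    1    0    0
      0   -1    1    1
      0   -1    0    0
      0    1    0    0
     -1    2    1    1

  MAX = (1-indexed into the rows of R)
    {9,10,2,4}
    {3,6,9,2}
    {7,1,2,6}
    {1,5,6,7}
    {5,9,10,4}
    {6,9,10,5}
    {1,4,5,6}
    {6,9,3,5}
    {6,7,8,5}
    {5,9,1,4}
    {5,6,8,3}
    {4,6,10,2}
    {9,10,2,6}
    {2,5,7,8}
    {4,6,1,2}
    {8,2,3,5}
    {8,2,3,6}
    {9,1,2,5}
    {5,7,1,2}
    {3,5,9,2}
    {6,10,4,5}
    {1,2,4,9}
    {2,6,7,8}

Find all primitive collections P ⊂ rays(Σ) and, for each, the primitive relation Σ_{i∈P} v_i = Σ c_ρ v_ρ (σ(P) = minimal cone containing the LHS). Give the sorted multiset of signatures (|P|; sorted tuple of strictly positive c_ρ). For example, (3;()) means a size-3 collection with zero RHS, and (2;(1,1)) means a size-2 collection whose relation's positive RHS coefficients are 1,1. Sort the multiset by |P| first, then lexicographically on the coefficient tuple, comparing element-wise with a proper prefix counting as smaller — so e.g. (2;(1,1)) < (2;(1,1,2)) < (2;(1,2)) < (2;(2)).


Σ has 17 primitive collections:

  {1,3}:  v_{1} + v_{3} = 0 — sig = (2;())
  {8,9}:  v_{8} + v_{9} = 0 — sig = (2;())
  {1,8}:  v_{1} + v_{8} = v_{7} — sig = (2;(1))
  {1,10}:  v_{1} + v_{10} = v_{4} — sig = (2;(1))
  {3,4}:  v_{3} + v_{4} = v_{10} — sig = (2;(1))
  {3,7}:  v_{3} + v_{7} = v_{8} — sig = (2;(1))
  {7,9}:  v_{7} + v_{9} = v_{1} — sig = (2;(1))
  {3,10}:  v_{3} + v_{10} = v_{6} + v_{9} — sig = (2;(1,1))
  {8,10}:  v_{8} + v_{10} = v_{1} + v_{6} — sig = (2;(1,1))
  {4,8}:  v_{4} + v_{8} = 2·v_{1} + v_{6} — sig = (2;(1,2))
  {7,10}:  v_{7} + v_{10} = 2·v_{1} + v_{6} — sig = (2;(1,2))
  {4,7}:  v_{4} + v_{7} = 3·v_{1} + v_{6} — sig = (2;(1,3))
  {2,5,6}:  v_{2} + v_{5} + v_{6} = 0 — sig = (3;())
  {1,6,9}:  v_{1} + v_{6} + v_{9} = v_{10} — sig = (3;(1))
  {2,5,10}:  v_{2} + v_{5} + v_{10} = v_{1} + v_{9} — sig = (3;(1,1))
  {2,4,5}:  v_{2} + v_{4} + v_{5} = 2·v_{1} + v_{9} — sig = (3;(1,2))
  {4,6,9}:  v_{4} + v_{6} + v_{9} = 2·v_{10} — sig = (3;(2))

so the primitive-relation signature multiset is
    (2;())
    (2;())
    (2;(1))
    (2;(1))
    (2;(1))
    (2;(1))
    (2;(1))
    (2;(1,1))
    (2;(1,1))
    (2;(1,2))
    (2;(1,2))
    (2;(1,3))
    (3;())
    (3;(1))
    (3;(1,1))
    (3;(1,2))
    (3;(2))


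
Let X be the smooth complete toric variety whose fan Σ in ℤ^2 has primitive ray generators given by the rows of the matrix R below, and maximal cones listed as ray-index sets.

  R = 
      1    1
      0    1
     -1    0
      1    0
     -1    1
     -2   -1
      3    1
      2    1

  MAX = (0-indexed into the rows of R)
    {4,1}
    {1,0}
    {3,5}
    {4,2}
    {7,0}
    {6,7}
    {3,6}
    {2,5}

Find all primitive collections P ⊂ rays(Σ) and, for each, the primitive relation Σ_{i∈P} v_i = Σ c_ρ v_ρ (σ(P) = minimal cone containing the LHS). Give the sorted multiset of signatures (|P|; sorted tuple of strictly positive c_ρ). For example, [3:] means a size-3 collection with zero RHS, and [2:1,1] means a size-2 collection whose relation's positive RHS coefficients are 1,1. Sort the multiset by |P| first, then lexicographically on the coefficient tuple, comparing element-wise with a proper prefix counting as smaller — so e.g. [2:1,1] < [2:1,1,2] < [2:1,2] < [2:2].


Primitive collections (20):

  P={2,3}:  v_{2} + v_{3} = 0  ⇒ sig = [2:]
  P={5,7}:  v_{5} + v_{7} = 0  ⇒ sig = [2:]
  P={0,2}:  v_{0} + v_{2} = v_{1}  ⇒ sig = [2:1]
  P={0,3}:  v_{0} + v_{3} = v_{7}  ⇒ sig = [2:1]
  P={0,5}:  v_{0} + v_{5} = v_{2}  ⇒ sig = [2:1]
  P={1,2}:  v_{1} + v_{2} = v_{4}  ⇒ sig = [2:1]
  P={1,3}:  v_{1} + v_{3} = v_{0}  ⇒ sig = [2:1]
  P={2,6}:  v_{2} + v_{6} = v_{7}  ⇒ sig = [2:1]
  P={2,7}:  v_{2} + v_{7} = v_{0}  ⇒ sig = [2:1]
  P={3,4}:  v_{3} + v_{4} = v_{1}  ⇒ sig = [2:1]
  P={3,7}:  v_{3} + v_{7} = v_{6}  ⇒ sig = [2:1]
  P={5,6}:  v_{5} + v_{6} = v_{3}  ⇒ sig = [2:1]
  P={1,6}:  v_{1} + v_{6} = v_{0} + v_{7}  ⇒ sig = [2:1,1]
  P={4,7}:  v_{4} + v_{7} = v_{0} + v_{1}  ⇒ sig = [2:1,1]
  P={0,4}:  v_{0} + v_{4} = 2·v_{1}  ⇒ sig = [2:2]
  P={0,6}:  v_{0} + v_{6} = 2·v_{7}  ⇒ sig = [2:2]
  P={1,5}:  v_{1} + v_{5} = 2·v_{2}  ⇒ sig = [2:2]
  P={1,7}:  v_{1} + v_{7} = 2·v_{0}  ⇒ sig = [2:2]
  P={4,6}:  v_{4} + v_{6} = 2·v_{0}  ⇒ sig = [2:2]
  P={4,5}:  v_{4} + v_{5} = 3·v_{2}  ⇒ sig = [2:3]

Sorted signature multiset PRS(X):
{ [2:] ×2,  [2:1] ×10,  [2:1,1] ×2,  [2:2] ×5,  [2:3] }


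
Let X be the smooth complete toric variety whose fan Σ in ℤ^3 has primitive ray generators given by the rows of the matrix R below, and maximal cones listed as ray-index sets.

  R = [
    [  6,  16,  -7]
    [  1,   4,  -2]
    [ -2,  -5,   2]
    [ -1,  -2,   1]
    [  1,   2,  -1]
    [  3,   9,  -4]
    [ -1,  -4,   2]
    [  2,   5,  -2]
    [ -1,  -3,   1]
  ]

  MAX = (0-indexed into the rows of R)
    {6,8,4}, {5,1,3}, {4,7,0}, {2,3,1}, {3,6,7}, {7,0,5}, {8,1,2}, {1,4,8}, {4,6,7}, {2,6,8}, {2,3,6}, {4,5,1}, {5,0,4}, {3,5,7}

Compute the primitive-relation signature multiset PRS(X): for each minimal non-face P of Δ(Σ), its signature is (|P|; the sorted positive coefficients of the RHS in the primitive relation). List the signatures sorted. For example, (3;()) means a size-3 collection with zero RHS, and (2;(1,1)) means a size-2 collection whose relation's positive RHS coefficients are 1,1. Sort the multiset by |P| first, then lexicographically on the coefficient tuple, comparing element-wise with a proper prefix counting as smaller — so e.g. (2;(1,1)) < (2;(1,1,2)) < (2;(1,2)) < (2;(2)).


The 16 primitive collections of Σ (r=9, n=3):

  • {1,6}:  v_{1} + v_{6} = 0  →  sig = (2;())
  • {2,7}:  v_{2} + v_{7} = 0  →  sig = (2;())
  • {3,4}:  v_{3} + v_{4} = 0  →  sig = (2;())
  • {1,7}:  v_{1} + v_{7} = v_{5}  →  sig = (2;(1))
  • {2,4}:  v_{2} + v_{4} = v_{8}  →  sig = (2;(1))
  • {2,5}:  v_{2} + v_{5} = v_{1}  →  sig = (2;(1))
  • {3,8}:  v_{3} + v_{8} = v_{2}  →  sig = (2;(1))
  • {5,6}:  v_{5} + v_{6} = v_{7}  →  sig = (2;(1))
  • {7,8}:  v_{7} + v_{8} = v_{4}  →  sig = (2;(1))
  • {0,2}:  v_{0} + v_{2} = v_{4} + v_{5}  →  sig = (2;(1,1))
  • {0,3}:  v_{0} + v_{3} = v_{5} + v_{7}  →  sig = (2;(1,1))
  • {5,8}:  v_{5} + v_{8} = v_{1} + v_{4}  →  sig = (2;(1,1))
  • {0,1}:  v_{0} + v_{1} = v_{4} + 2·v_{5}  →  sig = (2;(1,2))
  • {0,6}:  v_{0} + v_{6} = v_{4} + 2·v_{7}  →  sig = (2;(1,2))
  • {0,8}:  v_{0} + v_{8} = 2·v_{4} + v_{5}  →  sig = (2;(1,2))
  • {4,5,7}:  v_{4} + v_{5} + v_{7} = v_{0}  →  sig = (3;(1))

Signatures (|P|; sorted positive RHS coefficients), sorted:
[(2;()), (2;()), (2;()), (2;(1)), (2;(1)), (2;(1)), (2;(1)), (2;(1)), (2;(1)), (2;(1,1)), (2;(1,1)), (2;(1,1)), (2;(1,2)), (2;(1,2)), (2;(1,2)), (3;(1))]


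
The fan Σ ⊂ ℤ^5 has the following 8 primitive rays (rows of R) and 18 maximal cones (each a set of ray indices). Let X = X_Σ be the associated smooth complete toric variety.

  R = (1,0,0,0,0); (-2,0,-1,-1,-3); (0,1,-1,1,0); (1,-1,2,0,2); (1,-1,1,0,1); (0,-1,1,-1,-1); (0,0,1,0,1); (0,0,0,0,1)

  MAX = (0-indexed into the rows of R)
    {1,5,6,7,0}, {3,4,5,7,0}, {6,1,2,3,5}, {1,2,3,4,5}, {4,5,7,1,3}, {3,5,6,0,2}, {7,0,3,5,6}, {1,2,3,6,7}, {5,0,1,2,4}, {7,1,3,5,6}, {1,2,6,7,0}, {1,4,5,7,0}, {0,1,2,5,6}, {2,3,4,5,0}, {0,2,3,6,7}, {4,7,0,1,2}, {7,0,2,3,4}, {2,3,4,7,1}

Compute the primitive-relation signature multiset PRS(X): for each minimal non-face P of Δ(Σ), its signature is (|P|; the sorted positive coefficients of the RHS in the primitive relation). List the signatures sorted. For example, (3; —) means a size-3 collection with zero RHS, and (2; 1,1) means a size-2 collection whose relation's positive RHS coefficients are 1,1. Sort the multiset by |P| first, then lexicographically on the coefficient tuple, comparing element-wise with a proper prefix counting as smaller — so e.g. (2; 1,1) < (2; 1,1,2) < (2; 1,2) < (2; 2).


Σ has 3 primitive collections:

  • {4,6}:  v_{4} + v_{6} = v_{3} ; sig = (2; 1)
  • {2,5,7}:  v_{2} + v_{5} + v_{7} = 0 ; sig = (3; —)
  • {0,1,3}:  v_{0} + v_{1} + v_{3} = v_{5} ; sig = (3; 1)

Signatures (|P|; sorted positive RHS coefficients), sorted:
    |P|=2: 1 collection, coeffs (1)
    |P|=3: 2 collections, coeffs (), (1)


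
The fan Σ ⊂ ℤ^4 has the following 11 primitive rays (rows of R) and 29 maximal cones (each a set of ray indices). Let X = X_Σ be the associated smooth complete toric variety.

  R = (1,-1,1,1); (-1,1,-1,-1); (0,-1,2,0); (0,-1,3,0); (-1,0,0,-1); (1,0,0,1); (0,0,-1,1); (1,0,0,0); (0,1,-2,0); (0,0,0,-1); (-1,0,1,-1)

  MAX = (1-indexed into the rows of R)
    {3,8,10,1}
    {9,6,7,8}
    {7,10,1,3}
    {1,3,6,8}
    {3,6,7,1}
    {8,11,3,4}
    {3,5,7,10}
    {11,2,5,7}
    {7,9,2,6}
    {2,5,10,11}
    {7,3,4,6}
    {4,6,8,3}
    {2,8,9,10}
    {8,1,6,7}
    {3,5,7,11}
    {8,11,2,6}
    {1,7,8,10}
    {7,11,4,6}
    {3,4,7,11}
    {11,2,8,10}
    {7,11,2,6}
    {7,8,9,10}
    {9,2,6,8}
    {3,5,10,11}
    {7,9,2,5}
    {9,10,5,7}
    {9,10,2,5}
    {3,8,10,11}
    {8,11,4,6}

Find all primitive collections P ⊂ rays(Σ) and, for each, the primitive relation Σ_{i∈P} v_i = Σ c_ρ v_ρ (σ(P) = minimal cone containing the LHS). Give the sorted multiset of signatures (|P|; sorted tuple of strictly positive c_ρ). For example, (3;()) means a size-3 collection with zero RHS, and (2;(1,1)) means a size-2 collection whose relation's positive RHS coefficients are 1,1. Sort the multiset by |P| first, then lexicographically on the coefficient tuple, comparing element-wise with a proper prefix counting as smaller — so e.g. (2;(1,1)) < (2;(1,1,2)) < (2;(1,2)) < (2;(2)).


Primitive collections (22):

  P={1,2}:  v_{1} + v_{2} = 0 ; sig = (2;())
  P={3,9}:  v_{3} + v_{9} = 0 ; sig = (2;())
  P={5,6}:  v_{5} + v_{6} = 0 ; sig = (2;())
  P={1,11}:  v_{1} + v_{11} = v_{3} ; sig = (2;(1))
  P={2,3}:  v_{2} + v_{3} = v_{11} ; sig = (2;(1))
  P={5,8}:  v_{5} + v_{8} = v_{10} ; sig = (2;(1))
  P={6,10}:  v_{6} + v_{10} = v_{8} ; sig = (2;(1))
  P={9,11}:  v_{9} + v_{11} = v_{2} ; sig = (2;(1))
  P={1,9}:  v_{1} + v_{9} = v_{7} + v_{8} ; sig = (2;(1,1))
  P={4,5}:  v_{4} + v_{5} = v_{3} + v_{11} ; sig = (2;(1,1))
  P={4,9}:  v_{4} + v_{9} = v_{6} + v_{11} ; sig = (2;(1,1))
  P={1,5}:  v_{1} + v_{5} = v_{3} + v_{7} + v_{10} ; sig = (2;(1,1,1))
  P={4,10}:  v_{4} + v_{10} = v_{3} + v_{8} + v_{11} ; sig = (2;(1,1,1))
  P={1,4}:  v_{1} + v_{4} = 2·v_{3} + v_{6} ; sig = (2;(1,2))
  P={2,4}:  v_{2} + v_{4} = v_{6} + 2·v_{11} ; sig = (2;(1,2))
  P={7,8,11}:  v_{7} + v_{8} + v_{11} = 0 ; sig = (3;())
  P={2,7,8}:  v_{2} + v_{7} + v_{8} = v_{9} ; sig = (3;(1))
  P={3,6,11}:  v_{3} + v_{6} + v_{11} = v_{4} ; sig = (3;(1))
  P={3,7,8}:  v_{3} + v_{7} + v_{8} = v_{1} ; sig = (3;(1))
  P={7,10,11}:  v_{7} + v_{10} + v_{11} = v_{5} ; sig = (3;(1))
  P={2,7,10}:  v_{2} + v_{7} + v_{10} = v_{5} + v_{9} ; sig = (3;(1,1))
  P={4,7,8}:  v_{4} + v_{7} + v_{8} = v_{3} + v_{6} ; sig = (3;(1,1))

Sorted signature multiset PRS(X):
{ (2;()) ×3,  (2;(1)) ×5,  (2;(1,1)) ×3,  (2;(1,1,1)) ×2,  (2;(1,2)) ×2,  (3;()),  (3;(1)) ×4,  (3;(1,1)) ×2 }


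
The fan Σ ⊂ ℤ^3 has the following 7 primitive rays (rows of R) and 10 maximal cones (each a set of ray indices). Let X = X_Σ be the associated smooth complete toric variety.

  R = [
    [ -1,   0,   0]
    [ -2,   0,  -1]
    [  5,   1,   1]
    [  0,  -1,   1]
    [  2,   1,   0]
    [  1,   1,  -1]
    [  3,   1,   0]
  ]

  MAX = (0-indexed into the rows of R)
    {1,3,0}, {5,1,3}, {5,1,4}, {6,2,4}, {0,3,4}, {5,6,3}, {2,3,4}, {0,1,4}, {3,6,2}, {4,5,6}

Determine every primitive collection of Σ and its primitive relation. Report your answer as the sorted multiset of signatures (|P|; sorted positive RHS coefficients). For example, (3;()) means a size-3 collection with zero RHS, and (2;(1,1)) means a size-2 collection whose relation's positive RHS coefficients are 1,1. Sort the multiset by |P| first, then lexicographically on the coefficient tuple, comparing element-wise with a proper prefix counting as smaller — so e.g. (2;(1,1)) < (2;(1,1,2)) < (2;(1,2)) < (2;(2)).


Minimal non-faces — 9 found among 7 rays, 10 max cones:

  • {0,6}:  v_{0} + v_{6} = v_{4}  →  sig = (2;(1))
  • {1,2}:  v_{1} + v_{2} = v_{6}  →  sig = (2;(1))
  • {1,6}:  v_{1} + v_{6} = v_{5}  →  sig = (2;(1))
  • {0,5}:  v_{0} + v_{5} = v_{1} + v_{4}  →  sig = (2;(1,1))
  • {0,2}:  v_{0} + v_{2} = v_{3} + 2·v_{4}  →  sig = (2;(1,2))
  • {2,5}:  v_{2} + v_{5} = 2·v_{6}  →  sig = (2;(2))
  • {1,3,4}:  v_{1} + v_{3} + v_{4} = 0  →  sig = (3;())
  • {3,4,5}:  v_{3} + v_{4} + v_{5} = v_{6}  →  sig = (3;(1))
  • {3,4,6}:  v_{3} + v_{4} + v_{6} = v_{2}  →  sig = (3;(1))

Sorted signature multiset PRS(X):
    (2;(1))
    (2;(1))
    (2;(1))
    (2;(1,1))
    (2;(1,2))
    (2;(2))
    (3;())
    (3;(1))
    (3;(1))


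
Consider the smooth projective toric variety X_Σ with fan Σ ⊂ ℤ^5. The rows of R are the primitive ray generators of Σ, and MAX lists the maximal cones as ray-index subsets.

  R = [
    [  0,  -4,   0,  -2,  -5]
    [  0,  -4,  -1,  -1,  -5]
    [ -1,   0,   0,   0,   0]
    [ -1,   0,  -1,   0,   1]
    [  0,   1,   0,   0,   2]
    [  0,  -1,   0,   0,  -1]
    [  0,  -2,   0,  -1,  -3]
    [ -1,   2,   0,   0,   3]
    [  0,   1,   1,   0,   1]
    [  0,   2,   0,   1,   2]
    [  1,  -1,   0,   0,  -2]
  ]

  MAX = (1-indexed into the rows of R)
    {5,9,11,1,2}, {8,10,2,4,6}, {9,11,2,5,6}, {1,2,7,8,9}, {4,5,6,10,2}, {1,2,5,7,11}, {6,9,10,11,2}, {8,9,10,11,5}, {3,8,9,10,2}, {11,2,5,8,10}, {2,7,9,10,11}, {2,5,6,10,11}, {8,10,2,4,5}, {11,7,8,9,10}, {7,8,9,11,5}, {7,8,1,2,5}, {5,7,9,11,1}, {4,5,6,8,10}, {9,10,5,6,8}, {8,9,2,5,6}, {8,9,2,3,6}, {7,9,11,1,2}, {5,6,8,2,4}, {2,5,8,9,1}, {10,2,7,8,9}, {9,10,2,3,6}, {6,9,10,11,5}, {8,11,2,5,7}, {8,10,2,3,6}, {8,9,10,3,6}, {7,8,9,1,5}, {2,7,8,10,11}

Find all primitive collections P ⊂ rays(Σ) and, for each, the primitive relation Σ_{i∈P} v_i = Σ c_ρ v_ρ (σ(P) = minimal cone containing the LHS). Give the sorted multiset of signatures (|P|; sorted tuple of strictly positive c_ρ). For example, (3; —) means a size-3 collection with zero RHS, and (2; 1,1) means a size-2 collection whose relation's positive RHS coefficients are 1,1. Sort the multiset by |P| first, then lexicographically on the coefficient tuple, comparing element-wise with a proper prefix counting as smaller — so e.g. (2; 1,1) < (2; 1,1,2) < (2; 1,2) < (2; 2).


20 collections generate NE(X_Σ); each relation:

  • {1,10}:  v_{1} + v_{10} = v_{7}  →  sig = (2; 1)
  • {3,5}:  v_{3} + v_{5} = v_{6} + v_{8}  →  sig = (2; 1,1)
  • {4,7}:  v_{4} + v_{7} = v_{2} + v_{8}  →  sig = (2; 1,1)
  • {4,9}:  v_{4} + v_{9} = v_{6} + v_{8}  →  sig = (2; 1,1)
  • {6,7}:  v_{6} + v_{7} = v_{2} + v_{9}  →  sig = (2; 1,1)
  • {3,11}:  v_{3} + v_{11} = v_{2} + v_{9} + v_{10}  →  sig = (2; 1,1,1)
  • {4,11}:  v_{4} + v_{11} = v_{2} + v_{5} + v_{10}  →  sig = (2; 1,1,1)
  • {1,4}:  v_{1} + v_{4} = 2·v_{2} + v_{5} + v_{8} + v_{9}  →  sig = (2; 1,1,1,2)
  • {3,4}:  v_{3} + v_{4} = v_{2} + 2·v_{6} + 2·v_{8} + v_{10}  →  sig = (2; 1,1,2,2)
  • {3,7}:  v_{3} + v_{7} = 2·v_{2} + v_{8} + 2·v_{9} + v_{10}  →  sig = (2; 1,1,2,2)
  • {1,3}:  v_{1} + v_{3} = 2·v_{2} + v_{8} + 2·v_{9}  →  sig = (2; 1,2,2)
  • {1,6}:  v_{1} + v_{6} = 2·v_{2} + v_{5} + 2·v_{9}  →  sig = (2; 1,2,2)
  • {6,8,11}:  v_{6} + v_{8} + v_{11} = 0  →  sig = (3; —)
  • {5,7,10}:  v_{5} + v_{7} + v_{10} = v_{8} + v_{11}  →  sig = (3; 1,1)
  • {1,8,11}:  v_{1} + v_{8} + v_{11} = v_{5} + 2·v_{7}  →  sig = (3; 1,2)
  • {2,5,9,10}:  v_{2} + v_{5} + v_{9} + v_{10} = 0  →  sig = (4; —)
  • {2,5,7,9}:  v_{2} + v_{5} + v_{7} + v_{9} = v_{1}  →  sig = (4; 1)
  • {2,8,9,11}:  v_{2} + v_{8} + v_{9} + v_{11} = v_{7}  →  sig = (4; 1)
  • {2,5,6,8,10}:  v_{2} + v_{5} + v_{6} + v_{8} + v_{10} = v_{4}  →  sig = (5; 1)
  • {2,6,8,9,10}:  v_{2} + v_{6} + v_{8} + v_{9} + v_{10} = v_{3}  →  sig = (5; 1)

Hence PRS(X_Σ) =
    |P|=2: 12 collections, coeffs (1), (1,1), (1,1), (1,1), (1,1), (1,1,1), (1,1,1), (1,1,1,2), (1,1,2,2), (1,1,2,2), (1,2,2), (1,2,2)
    |P|=3: 3 collections, coeffs (), (1,1), (1,2)
    |P|=4: 3 collections, coeffs (), (1), (1)
    |P|=5: 2 collections, coeffs (1), (1)


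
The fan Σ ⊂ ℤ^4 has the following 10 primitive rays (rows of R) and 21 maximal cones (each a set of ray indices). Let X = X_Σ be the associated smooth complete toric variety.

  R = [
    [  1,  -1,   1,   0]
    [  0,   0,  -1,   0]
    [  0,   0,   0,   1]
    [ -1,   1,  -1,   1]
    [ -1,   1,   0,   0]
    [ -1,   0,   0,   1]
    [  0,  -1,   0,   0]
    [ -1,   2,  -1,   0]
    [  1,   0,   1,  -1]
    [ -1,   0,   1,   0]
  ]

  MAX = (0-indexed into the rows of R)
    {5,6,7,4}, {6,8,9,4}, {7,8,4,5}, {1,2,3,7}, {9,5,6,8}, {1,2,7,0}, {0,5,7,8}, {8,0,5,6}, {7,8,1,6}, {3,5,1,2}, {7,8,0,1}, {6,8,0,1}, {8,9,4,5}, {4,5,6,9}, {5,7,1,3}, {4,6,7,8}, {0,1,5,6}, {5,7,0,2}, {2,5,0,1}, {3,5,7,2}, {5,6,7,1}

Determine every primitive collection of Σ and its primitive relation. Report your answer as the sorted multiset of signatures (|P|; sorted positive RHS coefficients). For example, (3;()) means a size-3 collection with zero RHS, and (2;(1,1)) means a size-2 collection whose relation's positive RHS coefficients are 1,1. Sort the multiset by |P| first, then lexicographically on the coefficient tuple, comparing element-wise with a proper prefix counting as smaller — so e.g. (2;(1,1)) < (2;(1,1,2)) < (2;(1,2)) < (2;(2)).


20 collections generate NE(X_Σ); each relation:

  {0,3}:  v_{0} + v_{3} = v_{2}  ⟹  sig = (2;(1))
  {0,4}:  v_{0} + v_{4} = v_{5} + v_{8}  ⟹  sig = (2;(1,1))
  {1,4}:  v_{1} + v_{4} = v_{6} + v_{7}  ⟹  sig = (2;(1,1))
  {1,9}:  v_{1} + v_{9} = v_{4} + v_{6}  ⟹  sig = (2;(1,1))
  {3,4}:  v_{3} + v_{4} = v_{5} + v_{7}  ⟹  sig = (2;(1,1))
  {3,6}:  v_{3} + v_{6} = v_{1} + v_{5}  ⟹  sig = (2;(1,1))
  {3,8}:  v_{3} + v_{8} = v_{0} + v_{7}  ⟹  sig = (2;(1,1))
  {3,9}:  v_{3} + v_{9} = v_{4} + v_{5}  ⟹  sig = (2;(1,1))
  {2,4}:  v_{2} + v_{4} = v_{0} + v_{5} + v_{7}  ⟹  sig = (2;(1,1,1))
  {2,6}:  v_{2} + v_{6} = v_{0} + v_{1} + v_{5}  ⟹  sig = (2;(1,1,1))
  {2,8}:  v_{2} + v_{8} = 2·v_{0} + v_{7}  ⟹  sig = (2;(1,2))
  {2,9}:  v_{2} + v_{9} = 2·v_{5} + v_{8}  ⟹  sig = (2;(1,2))
  {0,9}:  v_{0} + v_{9} = 2·v_{5} + v_{6} + 2·v_{8}  ⟹  sig = (2;(1,2,2))
  {7,9}:  v_{7} + v_{9} = 2·v_{4}  ⟹  sig = (2;(2))
  {0,6,7}:  v_{0} + v_{6} + v_{7} = 0  ⟹  sig = (3;())
  {1,5,8}:  v_{1} + v_{5} + v_{8} = 0  ⟹  sig = (3;())
  {0,1,5,7}:  v_{0} + v_{1} + v_{5} + v_{7} = v_{3}  ⟹  sig = (4;(1))
  {4,5,6,8}:  v_{4} + v_{5} + v_{6} + v_{8} = v_{9}  ⟹  sig = (4;(1))
  {5,6,7,8}:  v_{5} + v_{6} + v_{7} + v_{8} = v_{4}  ⟹  sig = (4;(1))
  {1,2,5,7}:  v_{1} + v_{2} + v_{5} + v_{7} = 2·v_{3}  ⟹  sig = (4;(2))

Signatures (|P|; sorted positive RHS coefficients), sorted:
    (2;(1))
    (2;(1,1))
    (2;(1,1))
    (2;(1,1))
    (2;(1,1))
    (2;(1,1))
    (2;(1,1))
    (2;(1,1))
    (2;(1,1,1))
    (2;(1,1,1))
    (2;(1,2))
    (2;(1,2))
    (2;(1,2,2))
    (2;(2))
    (3;())
    (3;())
    (4;(1))
    (4;(1))
    (4;(1))
    (4;(2))


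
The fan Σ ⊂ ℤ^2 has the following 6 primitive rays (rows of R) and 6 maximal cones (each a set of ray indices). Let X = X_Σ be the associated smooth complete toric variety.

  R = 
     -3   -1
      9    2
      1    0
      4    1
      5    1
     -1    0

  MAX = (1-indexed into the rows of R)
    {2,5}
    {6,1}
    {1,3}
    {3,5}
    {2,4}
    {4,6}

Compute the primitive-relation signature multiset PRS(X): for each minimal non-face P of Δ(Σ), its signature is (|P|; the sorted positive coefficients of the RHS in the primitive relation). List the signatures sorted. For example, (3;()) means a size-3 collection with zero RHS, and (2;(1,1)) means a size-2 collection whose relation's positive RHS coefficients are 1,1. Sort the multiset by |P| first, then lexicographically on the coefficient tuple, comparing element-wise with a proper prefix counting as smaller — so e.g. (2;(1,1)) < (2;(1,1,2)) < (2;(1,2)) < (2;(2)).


|primitive collections| = 9. Relations:

  • {3,6}:  v_{3} + v_{6} = 0  ⟹  sig = (2;())
  • {1,4}:  v_{1} + v_{4} = v_{3}  ⟹  sig = (2;(1))
  • {3,4}:  v_{3} + v_{4} = v_{5}  ⟹  sig = (2;(1))
  • {4,5}:  v_{4} + v_{5} = v_{2}  ⟹  sig = (2;(1))
  • {5,6}:  v_{5} + v_{6} = v_{4}  ⟹  sig = (2;(1))
  • {1,2}:  v_{1} + v_{2} = v_{3} + v_{5}  ⟹  sig = (2;(1,1))
  • {1,5}:  v_{1} + v_{5} = 2·v_{3}  ⟹  sig = (2;(2))
  • {2,3}:  v_{2} + v_{3} = 2·v_{5}  ⟹  sig = (2;(2))
  • {2,6}:  v_{2} + v_{6} = 2·v_{4}  ⟹  sig = (2;(2))

Hence PRS(X_Σ) =
{ (2;()),  (2;(1)) ×4,  (2;(1,1)),  (2;(2)) ×3 }


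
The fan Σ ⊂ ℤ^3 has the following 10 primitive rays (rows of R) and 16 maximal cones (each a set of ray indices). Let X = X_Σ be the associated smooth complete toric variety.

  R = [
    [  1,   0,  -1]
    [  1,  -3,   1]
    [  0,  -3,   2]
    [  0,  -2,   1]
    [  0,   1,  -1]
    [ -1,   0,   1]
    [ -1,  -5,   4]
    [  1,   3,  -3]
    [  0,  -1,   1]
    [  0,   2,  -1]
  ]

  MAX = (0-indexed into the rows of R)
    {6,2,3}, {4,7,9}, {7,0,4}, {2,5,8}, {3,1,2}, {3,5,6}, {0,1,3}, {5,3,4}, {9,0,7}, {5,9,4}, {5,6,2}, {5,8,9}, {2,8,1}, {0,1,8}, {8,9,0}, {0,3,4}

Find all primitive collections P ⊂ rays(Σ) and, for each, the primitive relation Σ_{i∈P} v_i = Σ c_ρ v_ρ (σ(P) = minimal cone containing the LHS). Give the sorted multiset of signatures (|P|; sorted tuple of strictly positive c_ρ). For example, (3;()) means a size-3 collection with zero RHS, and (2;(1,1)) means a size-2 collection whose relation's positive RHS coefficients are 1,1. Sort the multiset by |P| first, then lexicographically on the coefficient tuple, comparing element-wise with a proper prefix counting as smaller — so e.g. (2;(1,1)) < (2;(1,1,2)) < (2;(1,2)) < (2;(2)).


|primitive collections| = 23. Relations:

  {0,5}:  v_{0} + v_{5} = 0 — sig = (2;())
  {3,9}:  v_{3} + v_{9} = 0 — sig = (2;())
  {4,8}:  v_{4} + v_{8} = 0 — sig = (2;())
  {0,2}:  v_{0} + v_{2} = v_{1} — sig = (2;(1))
  {1,5}:  v_{1} + v_{5} = v_{2} — sig = (2;(1))
  {2,4}:  v_{2} + v_{4} = v_{3} — sig = (2;(1))
  {2,7}:  v_{2} + v_{7} = v_{0} — sig = (2;(1))
  {2,9}:  v_{2} + v_{9} = v_{8} — sig = (2;(1))
  {3,8}:  v_{3} + v_{8} = v_{2} — sig = (2;(1))
  {6,7}:  v_{6} + v_{7} = v_{3} — sig = (2;(1))
  {0,6}:  v_{0} + v_{6} = v_{2} + v_{3} — sig = (2;(1,1))
  {1,4}:  v_{1} + v_{4} = v_{0} + v_{3} — sig = (2;(1,1))
  {1,9}:  v_{1} + v_{9} = v_{0} + v_{8} — sig = (2;(1,1))
  {3,7}:  v_{3} + v_{7} = v_{0} + v_{4} — sig = (2;(1,1))
  {5,7}:  v_{5} + v_{7} = v_{4} + v_{9} — sig = (2;(1,1))
  {6,9}:  v_{6} + v_{9} = v_{2} + v_{5} — sig = (2;(1,1))
  {7,8}:  v_{7} + v_{8} = v_{0} + v_{9} — sig = (2;(1,1))
  {1,6}:  v_{1} + v_{6} = 2·v_{2} + v_{3} — sig = (2;(1,2))
  {4,6}:  v_{4} + v_{6} = 2·v_{3} + v_{5} — sig = (2;(1,2))
  {6,8}:  v_{6} + v_{8} = 2·v_{2} + v_{5} — sig = (2;(1,2))
  {1,7}:  v_{1} + v_{7} = 2·v_{0} — sig = (2;(2))
  {0,4,9}:  v_{0} + v_{4} + v_{9} = v_{7} — sig = (3;(1))
  {2,3,5}:  v_{2} + v_{3} + v_{5} = v_{6} — sig = (3;(1))

so the primitive-relation signature multiset is
[(2;()), (2;()), (2;()), (2;(1)), (2;(1)), (2;(1)), (2;(1)), (2;(1)), (2;(1)), (2;(1)), (2;(1,1)), (2;(1,1)), (2;(1,1)), (2;(1,1)), (2;(1,1)), (2;(1,1)), (2;(1,1)), (2;(1,2)), (2;(1,2)), (2;(1,2)), (2;(2)), (3;(1)), (3;(1))]


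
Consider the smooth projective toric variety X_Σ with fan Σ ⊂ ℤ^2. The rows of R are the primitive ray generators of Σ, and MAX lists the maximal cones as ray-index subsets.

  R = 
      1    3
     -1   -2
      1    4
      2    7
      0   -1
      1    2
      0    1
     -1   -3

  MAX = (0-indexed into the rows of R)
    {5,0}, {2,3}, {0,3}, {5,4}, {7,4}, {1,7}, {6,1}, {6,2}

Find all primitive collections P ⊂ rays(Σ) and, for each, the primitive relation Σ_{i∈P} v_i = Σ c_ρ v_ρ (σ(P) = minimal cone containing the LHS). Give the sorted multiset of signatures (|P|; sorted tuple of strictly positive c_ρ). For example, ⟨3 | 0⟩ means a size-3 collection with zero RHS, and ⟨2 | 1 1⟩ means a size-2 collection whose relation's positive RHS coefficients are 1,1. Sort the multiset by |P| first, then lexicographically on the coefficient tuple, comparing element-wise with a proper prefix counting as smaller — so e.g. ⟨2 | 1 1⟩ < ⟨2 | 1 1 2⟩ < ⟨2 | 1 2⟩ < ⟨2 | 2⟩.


20 collections generate NE(X_Σ); each relation:

  P={0,7}:  v_{0} + v_{7} = 0 ; sig = ⟨2 | 0⟩
  P={1,5}:  v_{1} + v_{5} = 0 ; sig = ⟨2 | 0⟩
  P={4,6}:  v_{4} + v_{6} = 0 ; sig = ⟨2 | 0⟩
  P={0,1}:  v_{0} + v_{1} = v_{6} ; sig = ⟨2 | 1⟩
  P={0,2}:  v_{0} + v_{2} = v_{3} ; sig = ⟨2 | 1⟩
  P={0,4}:  v_{0} + v_{4} = v_{5} ; sig = ⟨2 | 1⟩
  P={0,6}:  v_{0} + v_{6} = v_{2} ; sig = ⟨2 | 1⟩
  P={1,4}:  v_{1} + v_{4} = v_{7} ; sig = ⟨2 | 1⟩
  P={2,4}:  v_{2} + v_{4} = v_{0} ; sig = ⟨2 | 1⟩
  P={2,7}:  v_{2} + v_{7} = v_{6} ; sig = ⟨2 | 1⟩
  P={3,7}:  v_{3} + v_{7} = v_{2} ; sig = ⟨2 | 1⟩
  P={5,6}:  v_{5} + v_{6} = v_{0} ; sig = ⟨2 | 1⟩
  P={5,7}:  v_{5} + v_{7} = v_{4} ; sig = ⟨2 | 1⟩
  P={6,7}:  v_{6} + v_{7} = v_{1} ; sig = ⟨2 | 1⟩
  P={1,3}:  v_{1} + v_{3} = v_{2} + v_{6} ; sig = ⟨2 | 1 1⟩
  P={1,2}:  v_{1} + v_{2} = 2·v_{6} ; sig = ⟨2 | 2⟩
  P={2,5}:  v_{2} + v_{5} = 2·v_{0} ; sig = ⟨2 | 2⟩
  P={3,4}:  v_{3} + v_{4} = 2·v_{0} ; sig = ⟨2 | 2⟩
  P={3,6}:  v_{3} + v_{6} = 2·v_{2} ; sig = ⟨2 | 2⟩
  P={3,5}:  v_{3} + v_{5} = 3·v_{0} ; sig = ⟨2 | 3⟩

so the primitive-relation signature multiset is
    ⟨2 | 0⟩
    ⟨2 | 0⟩
    ⟨2 | 0⟩
    ⟨2 | 1⟩
    ⟨2 | 1⟩
    ⟨2 | 1⟩
    ⟨2 | 1⟩
    ⟨2 | 1⟩
    ⟨2 | 1⟩
    ⟨2 | 1⟩
    ⟨2 | 1⟩
    ⟨2 | 1⟩
    ⟨2 | 1⟩
    ⟨2 | 1⟩
    ⟨2 | 1 1⟩
    ⟨2 | 2⟩
    ⟨2 | 2⟩
    ⟨2 | 2⟩
    ⟨2 | 2⟩
    ⟨2 | 3⟩


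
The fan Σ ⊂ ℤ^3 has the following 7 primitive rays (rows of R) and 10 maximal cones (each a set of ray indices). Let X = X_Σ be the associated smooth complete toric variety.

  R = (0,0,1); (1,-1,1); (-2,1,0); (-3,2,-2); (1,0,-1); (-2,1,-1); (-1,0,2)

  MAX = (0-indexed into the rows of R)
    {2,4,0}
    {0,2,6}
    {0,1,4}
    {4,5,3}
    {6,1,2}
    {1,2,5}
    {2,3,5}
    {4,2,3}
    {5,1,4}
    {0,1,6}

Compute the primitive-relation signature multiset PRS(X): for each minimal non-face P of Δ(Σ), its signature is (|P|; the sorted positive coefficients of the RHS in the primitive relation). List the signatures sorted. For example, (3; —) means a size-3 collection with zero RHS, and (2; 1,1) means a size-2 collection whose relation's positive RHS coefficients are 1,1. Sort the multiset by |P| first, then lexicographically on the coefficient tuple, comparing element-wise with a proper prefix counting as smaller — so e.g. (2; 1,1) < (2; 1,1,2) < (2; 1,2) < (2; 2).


Σ has 9 primitive collections:

  {0,5}:  v_{0} + v_{5} = v_{2}  ⇒ sig = (2; 1)
  {1,3}:  v_{1} + v_{3} = v_{5}  ⇒ sig = (2; 1)
  {4,6}:  v_{4} + v_{6} = v_{0}  ⇒ sig = (2; 1)
  {0,3}:  v_{0} + v_{3} = 2·v_{2} + v_{4}  ⇒ sig = (2; 1,2)
  {5,6}:  v_{5} + v_{6} = v_{1} + 2·v_{2}  ⇒ sig = (2; 1,2)
  {3,6}:  v_{3} + v_{6} = 2·v_{2}  ⇒ sig = (2; 2)
  {1,2,4}:  v_{1} + v_{2} + v_{4} = 0  ⇒ sig = (3; —)
  {0,1,2}:  v_{0} + v_{1} + v_{2} = v_{6}  ⇒ sig = (3; 1)
  {2,4,5}:  v_{2} + v_{4} + v_{5} = v_{3}  ⇒ sig = (3; 1)

Sorted signature multiset PRS(X):
    |P|=2: 6 collections, coeffs (1), (1), (1), (1,2), (1,2), (2)
    |P|=3: 3 collections, coeffs (), (1), (1)


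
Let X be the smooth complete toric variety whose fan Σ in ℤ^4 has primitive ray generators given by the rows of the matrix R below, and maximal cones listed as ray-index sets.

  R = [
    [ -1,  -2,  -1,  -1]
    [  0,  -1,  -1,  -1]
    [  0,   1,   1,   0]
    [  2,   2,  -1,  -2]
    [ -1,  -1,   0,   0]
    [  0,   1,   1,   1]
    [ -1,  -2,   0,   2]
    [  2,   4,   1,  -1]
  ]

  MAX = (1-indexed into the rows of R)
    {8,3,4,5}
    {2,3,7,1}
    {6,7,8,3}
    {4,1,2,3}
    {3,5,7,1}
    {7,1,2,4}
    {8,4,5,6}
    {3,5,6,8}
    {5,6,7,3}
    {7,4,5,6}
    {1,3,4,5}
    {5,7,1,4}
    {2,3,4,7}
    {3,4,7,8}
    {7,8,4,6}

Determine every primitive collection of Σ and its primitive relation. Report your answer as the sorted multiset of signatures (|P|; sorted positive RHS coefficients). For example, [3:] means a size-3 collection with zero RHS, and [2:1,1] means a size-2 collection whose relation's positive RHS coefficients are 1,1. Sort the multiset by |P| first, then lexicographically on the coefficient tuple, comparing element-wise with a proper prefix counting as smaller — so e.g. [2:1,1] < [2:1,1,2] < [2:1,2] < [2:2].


Σ has 9 primitive collections:

  • {2,6}:  v_{2} + v_{6} = 0  so sig = [2:]
  • {1,6}:  v_{1} + v_{6} = v_{5}  so sig = [2:1]
  • {2,5}:  v_{2} + v_{5} = v_{1}  so sig = [2:1]
  • {2,8}:  v_{2} + v_{8} = v_{3} + v_{4}  so sig = [2:1,1]
  • {1,8}:  v_{1} + v_{8} = v_{3} + v_{4} + v_{5}  so sig = [2:1,1,1]
  • {3,4,6}:  v_{3} + v_{4} + v_{6} = v_{8}  so sig = [3:1]
  • {5,7,8}:  v_{5} + v_{7} + v_{8} = v_{6}  so sig = [3:1]
  • {3,4,5,7}:  v_{3} + v_{4} + v_{5} + v_{7} = 0  so sig = [4:]
  • {1,3,4,7}:  v_{1} + v_{3} + v_{4} + v_{7} = v_{2}  so sig = [4:1]

so the primitive-relation signature multiset is
[[2:], [2:1], [2:1], [2:1,1], [2:1,1,1], [3:1], [3:1], [4:], [4:1]]
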